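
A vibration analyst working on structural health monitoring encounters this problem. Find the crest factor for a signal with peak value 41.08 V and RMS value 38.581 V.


Crest factor is the ratio of peak to RMS:
CF = V_peak / V_rms
   = 41.08 / 38.581
   = 1.0648

1.0648


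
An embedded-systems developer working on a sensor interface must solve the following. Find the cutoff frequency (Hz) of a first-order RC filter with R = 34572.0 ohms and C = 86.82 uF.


Cutoff frequency of a first-order RC filter:
fc = 1 / (2 * pi * R * C)
C = 86.82 uF = 8.682e-05 F
fc = 1 / (2 * pi * 34572.0 * 8.682e-05)
   = 1 / 18.859238561425
   = 0.053024 Hz

0.053024 Hz


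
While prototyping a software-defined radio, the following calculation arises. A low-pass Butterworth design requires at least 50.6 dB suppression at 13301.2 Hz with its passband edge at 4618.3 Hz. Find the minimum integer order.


Butterworth filter order formula:
n = log10(10^(A/10) - 1) / (2 * log10(f_stop/f_pass))
10^(50.6/10) - 1 = 114814.3621
f_stop/f_pass = 13301.2 / 4618.3 = 2.8801
n = 5.5071 -> ceil = 6

6


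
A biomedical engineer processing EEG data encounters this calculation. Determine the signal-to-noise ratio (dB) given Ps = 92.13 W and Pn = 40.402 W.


SNR in decibels:
SNR = 10 * log10(Ps / Pn)
    = 10 * log10(92.13 / 40.402)
    = 10 * log10(2.2803)
    = 10 * 0.358
    = 3.58 dB

3.58 dB


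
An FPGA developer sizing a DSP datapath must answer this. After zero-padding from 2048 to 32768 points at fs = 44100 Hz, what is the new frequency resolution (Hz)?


Frequency resolution after zero-padding:
N_padded = 2048 * 16 = 32768
df = fs / N_padded
   = 44100 / 32768
   = 1.3458 Hz

1.3458 Hz


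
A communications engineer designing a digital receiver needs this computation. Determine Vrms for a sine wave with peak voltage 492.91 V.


RMS voltage for a sinusoidal waveform:
V_rms = V_peak / sqrt(2)
      = 492.91 / 1.414214
      = 348.54 V

348.54 V


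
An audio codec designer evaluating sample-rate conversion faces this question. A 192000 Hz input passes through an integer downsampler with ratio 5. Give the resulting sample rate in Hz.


Decimation reduces the sample rate:
fs_out = fs_in / M
       = 192000 / 5
       = 38400.0 Hz

38400.0 Hz


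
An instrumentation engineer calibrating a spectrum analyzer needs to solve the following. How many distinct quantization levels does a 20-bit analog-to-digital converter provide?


Number of quantization levels = 2^N
= 2^20
= 1048576

1048576


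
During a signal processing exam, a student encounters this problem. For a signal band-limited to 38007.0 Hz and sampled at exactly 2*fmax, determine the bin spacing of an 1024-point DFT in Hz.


Step 1 — Nyquist sampling rate:
fs = 2 * fmax = 2 * 38007.0 = 76014.0 Hz

Step 2 — DFT bin spacing:
df = fs / N = 76014.0 / 1024 = 74.2324 Hz

74.2324 Hz


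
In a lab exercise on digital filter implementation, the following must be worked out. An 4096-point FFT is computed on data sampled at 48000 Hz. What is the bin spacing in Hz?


DFT frequency resolution:
df = fs / N
   = 48000 / 4096
   = 11.7188 Hz

11.7188 Hz


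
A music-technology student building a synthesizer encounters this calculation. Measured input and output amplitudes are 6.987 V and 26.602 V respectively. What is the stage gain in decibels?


Voltage gain in dB:
G = 20 * log10(Vout / Vin)
  = 20 * log10(26.602 / 6.987)
  = 20 * log10(3.807357)
  = 20 * 0.580624
  = 11.61 dB

11.61 dB


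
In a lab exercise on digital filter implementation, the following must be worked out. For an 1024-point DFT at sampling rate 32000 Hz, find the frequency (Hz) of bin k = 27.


Frequency of DFT bin k:
f_k = k * fs / N
    = 27 * 32000 / 1024
    = 864000 / 1024
    = 843.75 Hz

843.75 Hz


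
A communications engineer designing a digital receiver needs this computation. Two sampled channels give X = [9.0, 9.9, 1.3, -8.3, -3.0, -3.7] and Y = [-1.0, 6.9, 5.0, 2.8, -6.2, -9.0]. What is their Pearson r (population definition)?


Pearson correlation coefficient (population):
r = cov(X,Y) / (std(X) * std(Y))
Mean X = 0.8667, Mean Y = -0.25
Cov(X,Y) = 15.961667
Std(X) = 6.680486, Std(Y) = 5.780931
r = 0.4133

0.4133


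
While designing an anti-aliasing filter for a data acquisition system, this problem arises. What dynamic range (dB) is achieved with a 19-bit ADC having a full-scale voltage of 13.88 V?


Dynamic range from full-scale to LSB:
V_min = V_max / 2^bits = 13.88 / 2^19
DR = 20 * log10(V_max / V_min)
   = 20 * log10(2^19)
   = 20 * 19 * log10(2)
   = 114.39 dB

114.39 dB


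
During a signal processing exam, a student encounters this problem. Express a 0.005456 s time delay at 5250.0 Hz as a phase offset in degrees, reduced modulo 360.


Phase shift from frequency and time delay:
phi = 360 * f * t_delay
    = 360 * 5250.0 * 0.005456
    = 10311.84 degrees
    mod 360 = 231.84 degrees

231.84 degrees


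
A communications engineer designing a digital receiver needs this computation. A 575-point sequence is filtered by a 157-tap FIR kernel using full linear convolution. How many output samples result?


Linear convolution output length:
L = N + M - 1
  = 575 + 157 - 1
  = 731 samples

731


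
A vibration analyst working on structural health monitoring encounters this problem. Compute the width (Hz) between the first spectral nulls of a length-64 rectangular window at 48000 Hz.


Main lobe width for a rectangular window:
Width = 2 * fs / N
      = 2 * 48000 / 64
      = 96000 / 64
      = 1500.0 Hz

1500.0 Hz


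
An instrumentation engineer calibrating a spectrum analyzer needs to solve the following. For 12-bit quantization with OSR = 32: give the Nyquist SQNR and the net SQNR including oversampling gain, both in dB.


Step 1 — baseline SQNR at Nyquist:
SQNR_base = 6.02*N + 1.76
          = 6.02*12 + 1.76
          = 74.0 dB

Step 2 — oversampling processing gain:
G = 10*log10(OSR) = 10*log10(32) = 15.05 dB

Step 3 — total:
SQNR_total = 74.0 + 15.05 = 89.05 dB

Base SQNR = 74.0 dB; oversampled SQNR = 89.05 dB


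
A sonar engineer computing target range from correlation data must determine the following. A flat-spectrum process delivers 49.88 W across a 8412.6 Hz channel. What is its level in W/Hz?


Power spectral density:
PSD = P / BW
    = 49.88 / 8412.6
    = 0.0059292 W/Hz

0.0059292 W/Hz


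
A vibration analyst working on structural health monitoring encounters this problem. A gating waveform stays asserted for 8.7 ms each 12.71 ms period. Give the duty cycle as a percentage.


Duty cycle as a percentage:
DC = (t_on / T) * 100
   = (8.7 / 12.71) * 100
   = 0.6845 * 100
   = 68.45 %

68.45 %


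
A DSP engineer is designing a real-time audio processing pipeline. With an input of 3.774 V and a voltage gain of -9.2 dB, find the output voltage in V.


Output voltage from dB gain:
V_out = V_in * 10^(gain_dB / 20)
      = 3.774 * 10^(-9.2 / 20)
      = 3.774 * 0.346737
      = 1.3086 V

1.3086 V


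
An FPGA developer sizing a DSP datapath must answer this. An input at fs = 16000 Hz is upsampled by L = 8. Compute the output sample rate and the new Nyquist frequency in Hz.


Step 1 — output sample rate after interpolation by L:
fs_out = L * fs_in = 8 * 16000 = 128000 Hz

Step 2 — Nyquist frequency of the output stream:
f_Nyq = fs_out / 2 = 128000 / 2 = 64000.0 Hz

fs_out = 128000 Hz; f_Nyquist = 64000.0 Hz


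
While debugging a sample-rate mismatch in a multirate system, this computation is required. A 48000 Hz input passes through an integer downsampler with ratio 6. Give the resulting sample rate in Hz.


Decimation reduces the sample rate:
fs_out = fs_in / M
       = 48000 / 6
       = 8000.0 Hz

8000.0 Hz


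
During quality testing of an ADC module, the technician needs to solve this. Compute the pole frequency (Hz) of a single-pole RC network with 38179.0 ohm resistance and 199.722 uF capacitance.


Cutoff frequency of a first-order RC filter:
fc = 1 / (2 * pi * R * C)
C = 199.722 uF = 0.000199722 F
fc = 1 / (2 * pi * 38179.0 * 0.000199722)
   = 1 / 47.91045813511
   = 0.020872 Hz

0.020872 Hz


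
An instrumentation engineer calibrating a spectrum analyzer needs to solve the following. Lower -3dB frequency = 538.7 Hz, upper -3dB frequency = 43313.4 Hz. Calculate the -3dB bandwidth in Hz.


Bandwidth is the difference of -3dB frequencies:
BW = f_high - f_low
   = 43313.4 - 538.7
   = 42774.7 Hz

42774.7 Hz


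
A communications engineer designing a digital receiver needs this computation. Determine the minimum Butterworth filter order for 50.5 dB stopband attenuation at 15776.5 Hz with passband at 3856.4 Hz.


Butterworth filter order formula:
n = log10(10^(A/10) - 1) / (2 * log10(f_stop/f_pass))
10^(50.5/10) - 1 = 112200.8454
f_stop/f_pass = 15776.5 / 3856.4 = 4.091
n = 4.127 -> ceil = 5

5


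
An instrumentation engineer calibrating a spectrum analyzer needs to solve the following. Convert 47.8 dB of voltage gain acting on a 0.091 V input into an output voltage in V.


Output voltage from dB gain:
V_out = V_in * 10^(gain_dB / 20)
      = 0.091 * 10^(47.8 / 20)
      = 0.091 * 245.470892
      = 22.3379 V

22.3379 V


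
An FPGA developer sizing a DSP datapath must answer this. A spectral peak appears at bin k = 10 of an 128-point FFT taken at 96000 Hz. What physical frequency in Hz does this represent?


Frequency of DFT bin k:
f_k = k * fs / N
    = 10 * 96000 / 128
    = 960000 / 128
    = 7500.0 Hz

7500.0 Hz


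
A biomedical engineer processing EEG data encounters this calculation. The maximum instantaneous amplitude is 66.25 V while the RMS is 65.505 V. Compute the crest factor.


Crest factor is the ratio of peak to RMS:
CF = V_peak / V_rms
   = 66.25 / 65.505
   = 1.0114

1.0114


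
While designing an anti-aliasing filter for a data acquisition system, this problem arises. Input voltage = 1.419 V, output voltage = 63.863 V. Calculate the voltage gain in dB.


Voltage gain in dB:
G = 20 * log10(Vout / Vin)
  = 20 * log10(63.863 / 1.419)
  = 20 * log10(45.005638)
  = 20 * 1.653267
  = 33.07 dB

33.07 dB


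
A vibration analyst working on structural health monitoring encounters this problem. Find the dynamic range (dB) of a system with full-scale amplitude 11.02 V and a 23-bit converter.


Dynamic range from full-scale to LSB:
V_min = V_max / 2^bits = 11.02 / 2^23
DR = 20 * log10(V_max / V_min)
   = 20 * log10(2^23)
   = 20 * 23 * log10(2)
   = 138.47 dB

138.47 dB


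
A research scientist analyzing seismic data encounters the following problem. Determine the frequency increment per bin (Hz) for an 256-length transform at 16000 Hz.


DFT frequency resolution:
df = fs / N
   = 16000 / 256
   = 62.5 Hz

62.5 Hz


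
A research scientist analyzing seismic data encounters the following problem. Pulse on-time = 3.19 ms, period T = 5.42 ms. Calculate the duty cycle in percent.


Duty cycle as a percentage:
DC = (t_on / T) * 100
   = (3.19 / 5.42) * 100
   = 0.588561 * 100
   = 58.86 %

58.86 %


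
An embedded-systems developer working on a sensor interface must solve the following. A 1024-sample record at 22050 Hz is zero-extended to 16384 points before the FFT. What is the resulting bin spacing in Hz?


Frequency resolution after zero-padding:
N_padded = 1024 * 16 = 16384
df = fs / N_padded
   = 22050 / 16384
   = 1.3458 Hz

1.3458 Hz


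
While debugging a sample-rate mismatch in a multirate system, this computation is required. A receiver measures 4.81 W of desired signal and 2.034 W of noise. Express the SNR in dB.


SNR in decibels:
SNR = 10 * log10(Ps / Pn)
    = 10 * log10(4.81 / 2.034)
    = 10 * log10(2.3648)
    = 10 * 0.3738
    = 3.74 dB

3.74 dB


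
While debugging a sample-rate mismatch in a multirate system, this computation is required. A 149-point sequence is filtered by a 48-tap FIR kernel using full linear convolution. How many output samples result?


Linear convolution output length:
L = N + M - 1
  = 149 + 48 - 1
  = 196 samples

196


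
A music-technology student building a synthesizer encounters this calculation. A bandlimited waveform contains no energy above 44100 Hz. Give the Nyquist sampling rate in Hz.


The Nyquist rate is twice the maximum frequency component.
fs_min = 2 * fmax
      = 2 * 44100
      = 88200 Hz

88200


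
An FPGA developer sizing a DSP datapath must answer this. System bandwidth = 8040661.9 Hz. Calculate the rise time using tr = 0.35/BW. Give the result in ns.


Rise time from bandwidth relationship:
tr = 0.35 / BW
   = 0.35 / 8040661.9
   = 4.352875477e-08 s
   = 43.5288 ns

43.5288 ns


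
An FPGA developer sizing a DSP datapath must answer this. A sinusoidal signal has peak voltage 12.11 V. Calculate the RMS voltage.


RMS voltage for a sinusoidal waveform:
V_rms = V_peak / sqrt(2)
      = 12.11 / 1.414214
      = 8.563 V

8.563 V


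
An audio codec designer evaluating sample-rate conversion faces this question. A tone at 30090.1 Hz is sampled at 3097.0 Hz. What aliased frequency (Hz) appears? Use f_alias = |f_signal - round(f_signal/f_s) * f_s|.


Compute the nearest integer multiple of fs to the signal:
n = round(30090.1 / 3097.0) = 10
f_alias = |30090.1 - 10 * 3097.0|
        = |30090.1 - 30970.0|
        = 879.9 Hz

879.9


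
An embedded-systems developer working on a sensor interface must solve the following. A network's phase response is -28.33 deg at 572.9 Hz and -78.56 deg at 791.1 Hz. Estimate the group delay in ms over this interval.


Group delay from phase difference:
tau = -d(phi)/d(omega)
d(phi) = -50.23 deg = -0.876679 rad
d(omega) = 2*pi*(791.1 - 572.9) = 1370.991 rad/s
tau = -(-0.876679) / 1370.991
    = 0.6394 ms

0.6394 ms


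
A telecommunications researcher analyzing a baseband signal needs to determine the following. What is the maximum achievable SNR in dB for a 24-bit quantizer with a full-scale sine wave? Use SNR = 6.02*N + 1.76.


Theoretical SNR for a full-scale sinusoid:
SNR = 6.02 * N + 1.76
    = 6.02 * 24 + 1.76
    = 144.48 + 1.76
    = 146.24 dB

146.24 dB


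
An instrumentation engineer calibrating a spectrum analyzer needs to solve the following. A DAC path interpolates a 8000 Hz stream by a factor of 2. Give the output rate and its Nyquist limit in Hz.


Step 1 — output sample rate after interpolation by L:
fs_out = L * fs_in = 2 * 8000 = 16000 Hz

Step 2 — Nyquist frequency of the output stream:
f_Nyq = fs_out / 2 = 16000 / 2 = 8000.0 Hz

fs_out = 16000 Hz; f_Nyquist = 8000.0 Hz


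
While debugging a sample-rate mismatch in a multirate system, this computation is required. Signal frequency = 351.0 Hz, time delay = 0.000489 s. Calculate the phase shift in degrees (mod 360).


Phase shift from frequency and time delay:
phi = 360 * f * t_delay
    = 360 * 351.0 * 0.000489
    = 61.79 degrees
    mod 360 = 61.79 degrees

61.79 degrees


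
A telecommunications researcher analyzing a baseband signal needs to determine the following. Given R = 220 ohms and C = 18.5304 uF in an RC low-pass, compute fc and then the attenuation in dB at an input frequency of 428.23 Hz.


Step 1 — cutoff frequency:
fc = 1 / (2*pi*R*C)
C = 18.5304 uF = 1.85304e-05 F
fc = 1 / (2*pi*220*1.85304e-05)
   = 39.0403 Hz

Step 2 — magnitude at f = 428.23 Hz:
|H(f)| = 1 / sqrt(1 + (f/fc)^2)
f/fc = 428.23 / 39.0403 = 10.968922
|H| = 1 / sqrt(1 + 120.31725) = 0.0907901
|H|_dB = 20*log10(0.0907901) = -20.84 dB

fc = 39.0403 Hz; |H(428.23 Hz)| = -20.84 dB


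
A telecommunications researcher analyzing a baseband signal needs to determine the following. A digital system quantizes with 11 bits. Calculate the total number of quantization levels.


Number of quantization levels = 2^N
= 2^11
= 2048

2048


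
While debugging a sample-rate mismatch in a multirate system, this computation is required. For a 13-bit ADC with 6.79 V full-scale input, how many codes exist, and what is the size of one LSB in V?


Step 1 — number of quantization levels:
L = 2^N = 2^13 = 8192

Step 2 — LSB step size:
delta = Vfs / L
      = 6.79 / 8192
      = 0.00082886 V

Levels = 8192; step size = 0.00082886 V


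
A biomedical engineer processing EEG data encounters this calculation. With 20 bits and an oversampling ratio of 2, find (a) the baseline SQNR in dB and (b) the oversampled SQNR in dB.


Step 1 — baseline SQNR at Nyquist:
SQNR_base = 6.02*N + 1.76
          = 6.02*20 + 1.76
          = 122.16 dB

Step 2 — oversampling processing gain:
G = 10*log10(OSR) = 10*log10(2) = 3.01 dB

Step 3 — total:
SQNR_total = 122.16 + 3.01 = 125.17 dB

Base SQNR = 122.16 dB; oversampled SQNR = 125.17 dB


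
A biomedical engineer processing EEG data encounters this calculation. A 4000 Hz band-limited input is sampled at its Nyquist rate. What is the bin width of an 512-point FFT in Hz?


Step 1 — Nyquist sampling rate:
fs = 2 * fmax = 2 * 4000 = 8000 Hz

Step 2 — DFT bin spacing:
df = fs / N = 8000 / 512 = 15.625 Hz

15.625 Hz


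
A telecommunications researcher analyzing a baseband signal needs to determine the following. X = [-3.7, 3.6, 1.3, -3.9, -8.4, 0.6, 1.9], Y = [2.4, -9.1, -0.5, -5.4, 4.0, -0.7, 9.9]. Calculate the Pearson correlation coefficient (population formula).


Pearson correlation coefficient (population):
r = cov(X,Y) / (std(X) * std(Y))
Mean X = -1.2286, Mean Y = 0.0857
Cov(X,Y) = -5.100408
Std(X) = 3.919079, Std(Y) = 5.762298
r = -0.2259

-0.2259


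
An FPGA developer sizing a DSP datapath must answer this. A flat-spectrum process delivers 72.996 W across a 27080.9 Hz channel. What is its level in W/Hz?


Power spectral density:
PSD = P / BW
    = 72.996 / 27080.9
    = 0.00269548 W/Hz

0.00269548 W/Hz


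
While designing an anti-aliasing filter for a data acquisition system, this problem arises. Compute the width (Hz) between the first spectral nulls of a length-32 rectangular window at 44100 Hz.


Main lobe width for a rectangular window:
Width = 2 * fs / N
      = 2 * 44100 / 32
      = 88200 / 32
      = 2756.25 Hz

2756.25 Hz


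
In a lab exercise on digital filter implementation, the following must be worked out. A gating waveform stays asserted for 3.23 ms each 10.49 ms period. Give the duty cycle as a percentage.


Duty cycle as a percentage:
DC = (t_on / T) * 100
   = (3.23 / 10.49) * 100
   = 0.307912 * 100
   = 30.79 %

30.79 %


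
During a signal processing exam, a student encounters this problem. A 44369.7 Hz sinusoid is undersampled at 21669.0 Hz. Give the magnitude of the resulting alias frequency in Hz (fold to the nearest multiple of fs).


Compute the nearest integer multiple of fs to the signal:
n = round(44369.7 / 21669.0) = 2
f_alias = |44369.7 - 2 * 21669.0|
        = |44369.7 - 43338.0|
        = 1031.7 Hz

1031.7


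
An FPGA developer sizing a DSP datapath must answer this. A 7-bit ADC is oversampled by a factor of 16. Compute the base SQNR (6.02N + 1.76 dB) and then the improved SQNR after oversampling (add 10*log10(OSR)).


Step 1 — baseline SQNR at Nyquist:
SQNR_base = 6.02*N + 1.76
          = 6.02*7 + 1.76
          = 43.9 dB

Step 2 — oversampling processing gain:
G = 10*log10(OSR) = 10*log10(16) = 12.04 dB

Step 3 — total:
SQNR_total = 43.9 + 12.04 = 55.94 dB

Base SQNR = 43.9 dB; oversampled SQNR = 55.94 dB


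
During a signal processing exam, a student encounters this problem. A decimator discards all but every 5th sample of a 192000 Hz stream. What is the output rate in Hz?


Decimation reduces the sample rate:
fs_out = fs_in / M
       = 192000 / 5
       = 38400.0 Hz

38400.0 Hz


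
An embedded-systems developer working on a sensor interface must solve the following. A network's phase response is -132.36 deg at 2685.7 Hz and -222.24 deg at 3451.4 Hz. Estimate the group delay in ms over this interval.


Group delay from phase difference:
tau = -d(phi)/d(omega)
d(phi) = -89.88 deg = -1.568702 rad
d(omega) = 2*pi*(3451.4 - 2685.7) = 4811.035 rad/s
tau = -(-1.568702) / 4811.035
    = 0.3261 ms

0.3261 ms


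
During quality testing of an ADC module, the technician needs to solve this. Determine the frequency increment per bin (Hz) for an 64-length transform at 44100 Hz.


DFT frequency resolution:
df = fs / N
   = 44100 / 64
   = 689.0625 Hz

689.0625 Hz


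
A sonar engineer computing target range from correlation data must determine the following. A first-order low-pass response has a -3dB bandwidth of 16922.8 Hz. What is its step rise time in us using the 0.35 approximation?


Rise time from bandwidth relationship:
tr = 0.35 / BW
   = 0.35 / 16922.8
   = 2.068215662e-05 s
   = 20.6822 us

20.6822 us


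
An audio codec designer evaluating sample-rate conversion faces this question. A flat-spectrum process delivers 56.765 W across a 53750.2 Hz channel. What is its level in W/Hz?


Power spectral density:
PSD = P / BW
    = 56.765 / 53750.2
    = 0.00105609 W/Hz

0.00105609 W/Hz


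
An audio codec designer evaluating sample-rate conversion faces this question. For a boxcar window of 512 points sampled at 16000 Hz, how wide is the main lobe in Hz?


Main lobe width for a rectangular window:
Width = 2 * fs / N
      = 2 * 16000 / 512
      = 32000 / 512
      = 62.5 Hz

62.5 Hz


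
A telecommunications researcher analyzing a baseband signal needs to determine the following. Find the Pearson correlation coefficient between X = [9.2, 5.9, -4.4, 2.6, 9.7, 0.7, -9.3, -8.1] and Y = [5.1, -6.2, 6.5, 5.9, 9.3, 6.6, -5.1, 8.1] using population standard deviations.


Pearson correlation coefficient (population):
r = cov(X,Y) / (std(X) * std(Y))
Mean X = 0.7875, Mean Y = 3.775
Cov(X,Y) = 6.243438
Std(X) = 6.957808, Std(Y) = 5.580939
r = 0.1608

0.1608


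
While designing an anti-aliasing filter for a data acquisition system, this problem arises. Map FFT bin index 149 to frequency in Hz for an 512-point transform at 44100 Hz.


Frequency of DFT bin k:
f_k = k * fs / N
    = 149 * 44100 / 512
    = 6570900 / 512
    = 12833.789 Hz

12833.789 Hz


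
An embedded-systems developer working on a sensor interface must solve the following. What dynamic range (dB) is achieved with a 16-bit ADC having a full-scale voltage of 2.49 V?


Dynamic range from full-scale to LSB:
V_min = V_max / 2^bits = 2.49 / 2^16
DR = 20 * log10(V_max / V_min)
   = 20 * log10(2^16)
   = 20 * 16 * log10(2)
   = 96.33 dB

96.33 dB


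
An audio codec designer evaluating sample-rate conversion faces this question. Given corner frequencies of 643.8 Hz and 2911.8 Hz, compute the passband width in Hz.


Bandwidth is the difference of -3dB frequencies:
BW = f_high - f_low
   = 2911.8 - 643.8
   = 2268.0 Hz

2268.0 Hz


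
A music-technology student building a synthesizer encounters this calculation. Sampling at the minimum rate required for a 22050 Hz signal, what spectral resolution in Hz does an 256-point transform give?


Step 1 — Nyquist sampling rate:
fs = 2 * fmax = 2 * 22050 = 44100 Hz

Step 2 — DFT bin spacing:
df = fs / N = 44100 / 256 = 172.2656 Hz

172.2656 Hz


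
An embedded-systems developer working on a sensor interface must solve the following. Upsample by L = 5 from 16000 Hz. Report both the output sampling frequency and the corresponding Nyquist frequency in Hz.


Step 1 — output sample rate after interpolation by L:
fs_out = L * fs_in = 5 * 16000 = 80000 Hz

Step 2 — Nyquist frequency of the output stream:
f_Nyq = fs_out / 2 = 80000 / 2 = 40000.0 Hz

fs_out = 80000 Hz; f_Nyquist = 40000.0 Hz


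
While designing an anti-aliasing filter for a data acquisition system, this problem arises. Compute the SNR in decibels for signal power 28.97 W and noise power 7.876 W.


SNR in decibels:
SNR = 10 * log10(Ps / Pn)
    = 10 * log10(28.97 / 7.876)
    = 10 * log10(3.6783)
    = 10 * 0.5656
    = 5.66 dB

5.66 dB


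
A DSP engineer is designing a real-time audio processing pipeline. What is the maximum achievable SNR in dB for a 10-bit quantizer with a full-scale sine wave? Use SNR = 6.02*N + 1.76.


Theoretical SNR for a full-scale sinusoid:
SNR = 6.02 * N + 1.76
    = 6.02 * 10 + 1.76
    = 60.2 + 1.76
    = 61.96 dB

61.96 dB


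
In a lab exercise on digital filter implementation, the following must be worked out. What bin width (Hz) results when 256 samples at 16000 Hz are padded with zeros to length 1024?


Frequency resolution after zero-padding:
N_padded = 256 * 4 = 1024
df = fs / N_padded
   = 16000 / 1024
   = 15.625 Hz

15.625 Hz


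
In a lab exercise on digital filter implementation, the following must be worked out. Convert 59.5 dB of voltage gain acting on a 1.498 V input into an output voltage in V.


Output voltage from dB gain:
V_out = V_in * 10^(gain_dB / 20)
      = 1.498 * 10^(59.5 / 20)
      = 1.498 * 944.060876
      = 1414.2032 V

1414.2032 V


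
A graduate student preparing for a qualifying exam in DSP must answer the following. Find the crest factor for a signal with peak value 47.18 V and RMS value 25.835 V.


Crest factor is the ratio of peak to RMS:
CF = V_peak / V_rms
   = 47.18 / 25.835
   = 1.8262

1.8262


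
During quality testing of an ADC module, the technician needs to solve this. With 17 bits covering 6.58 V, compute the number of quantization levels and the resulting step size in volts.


Step 1 — number of quantization levels:
L = 2^N = 2^17 = 131072

Step 2 — LSB step size:
delta = Vfs / L
      = 6.58 / 131072
      = 5.02e-05 V

Levels = 131072; step size = 5.02e-05 V


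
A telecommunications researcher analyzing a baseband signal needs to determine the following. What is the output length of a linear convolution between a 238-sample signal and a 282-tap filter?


Linear convolution output length:
L = N + M - 1
  = 238 + 282 - 1
  = 519 samples

519


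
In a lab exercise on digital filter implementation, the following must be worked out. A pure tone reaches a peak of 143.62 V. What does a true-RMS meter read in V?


RMS voltage for a sinusoidal waveform:
V_rms = V_peak / sqrt(2)
      = 143.62 / 1.414214
      = 101.555 V

101.555 V


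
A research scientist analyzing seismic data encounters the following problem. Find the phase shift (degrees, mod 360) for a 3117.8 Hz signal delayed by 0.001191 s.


Phase shift from frequency and time delay:
phi = 360 * f * t_delay
    = 360 * 3117.8 * 0.001191
    = 1336.79 degrees
    mod 360 = 256.79 degrees

256.79 degrees


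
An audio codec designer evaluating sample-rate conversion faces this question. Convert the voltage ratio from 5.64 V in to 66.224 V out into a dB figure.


Voltage gain in dB:
G = 20 * log10(Vout / Vin)
  = 20 * log10(66.224 / 5.64)
  = 20 * log10(11.741844)
  = 20 * 1.069736
  = 21.39 dB

21.39 dB


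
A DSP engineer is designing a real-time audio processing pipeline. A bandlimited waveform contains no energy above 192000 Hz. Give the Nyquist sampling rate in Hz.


The Nyquist rate is twice the maximum frequency component.
fs_min = 2 * fmax
      = 2 * 192000
      = 384000 Hz

384000


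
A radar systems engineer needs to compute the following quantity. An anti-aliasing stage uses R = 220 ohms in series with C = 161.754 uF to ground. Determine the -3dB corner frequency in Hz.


Cutoff frequency of a first-order RC filter:
fc = 1 / (2 * pi * R * C)
C = 161.754 uF = 0.000161754 F
fc = 1 / (2 * pi * 220 * 0.000161754)
   = 1 / 0.22359267835906
   = 4.472418 Hz

4.472418 Hz


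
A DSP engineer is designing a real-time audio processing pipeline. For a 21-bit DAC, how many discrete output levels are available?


Number of quantization levels = 2^N
= 2^21
= 2097152

2097152


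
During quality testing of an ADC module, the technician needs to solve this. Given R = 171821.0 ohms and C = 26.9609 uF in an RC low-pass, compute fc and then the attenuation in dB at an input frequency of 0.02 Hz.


Step 1 — cutoff frequency:
fc = 1 / (2*pi*R*C)
C = 26.9609 uF = 2.69609e-05 F
fc = 1 / (2*pi*171821.0*2.69609e-05)
   = 0.0343565 Hz

Step 2 — magnitude at f = 0.02 Hz:
|H(f)| = 1 / sqrt(1 + (f/fc)^2)
f/fc = 0.02 / 0.0343565 = 0.582131
|H| = 1 / sqrt(1 + 0.338877) = 0.8642306
|H|_dB = 20*log10(0.8642306) = -1.27 dB

fc = 0.0343565 Hz; |H(0.02 Hz)| = -1.27 dB


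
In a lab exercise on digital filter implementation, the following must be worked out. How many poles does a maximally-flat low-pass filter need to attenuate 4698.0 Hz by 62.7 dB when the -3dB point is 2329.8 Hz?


Butterworth filter order formula:
n = log10(10^(A/10) - 1) / (2 * log10(f_stop/f_pass))
10^(62.7/10) - 1 = 1862086.1367
f_stop/f_pass = 4698.0 / 2329.8 = 2.0165
n = 10.2924 -> ceil = 11

11


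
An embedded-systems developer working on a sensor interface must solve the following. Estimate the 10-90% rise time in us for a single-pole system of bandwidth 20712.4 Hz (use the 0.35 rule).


Rise time from bandwidth relationship:
tr = 0.35 / BW
   = 0.35 / 20712.4
   = 1.689809003e-05 s
   = 16.8981 us

16.8981 us


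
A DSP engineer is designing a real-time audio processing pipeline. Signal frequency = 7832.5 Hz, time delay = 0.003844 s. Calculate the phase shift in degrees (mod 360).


Phase shift from frequency and time delay:
phi = 360 * f * t_delay
    = 360 * 7832.5 * 0.003844
    = 10838.93 degrees
    mod 360 = 38.93 degrees

38.93 degrees


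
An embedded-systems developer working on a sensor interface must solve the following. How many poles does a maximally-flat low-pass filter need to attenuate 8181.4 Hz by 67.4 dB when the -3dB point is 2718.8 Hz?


Butterworth filter order formula:
n = log10(10^(A/10) - 1) / (2 * log10(f_stop/f_pass))
10^(67.4/10) - 1 = 5495407.7386
f_stop/f_pass = 8181.4 / 2718.8 = 3.0092
n = 7.0436 -> ceil = 8

8


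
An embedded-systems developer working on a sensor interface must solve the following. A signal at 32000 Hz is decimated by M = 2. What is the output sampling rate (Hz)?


Decimation reduces the sample rate:
fs_out = fs_in / M
       = 32000 / 2
       = 16000.0 Hz

16000.0 Hz


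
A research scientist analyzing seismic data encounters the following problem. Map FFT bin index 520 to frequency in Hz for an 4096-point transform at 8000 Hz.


Frequency of DFT bin k:
f_k = k * fs / N
    = 520 * 8000 / 4096
    = 4160000 / 4096
    = 1015.625 Hz

1015.625 Hz


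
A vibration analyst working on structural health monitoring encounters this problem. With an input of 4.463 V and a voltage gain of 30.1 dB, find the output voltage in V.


Output voltage from dB gain:
V_out = V_in * 10^(gain_dB / 20)
      = 4.463 * 10^(30.1 / 20)
      = 4.463 * 31.988951
      = 142.7667 V

142.7667 V


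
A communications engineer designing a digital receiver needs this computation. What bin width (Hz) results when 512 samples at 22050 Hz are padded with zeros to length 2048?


Frequency resolution after zero-padding:
N_padded = 512 * 4 = 2048
df = fs / N_padded
   = 22050 / 2048
   = 10.7666 Hz

10.7666 Hz


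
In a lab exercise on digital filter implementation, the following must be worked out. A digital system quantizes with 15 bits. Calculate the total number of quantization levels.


Number of quantization levels = 2^N
= 2^15
= 32768

32768


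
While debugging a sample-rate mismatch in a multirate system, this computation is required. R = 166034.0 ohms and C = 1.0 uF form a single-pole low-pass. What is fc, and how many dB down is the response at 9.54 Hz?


Step 1 — cutoff frequency:
fc = 1 / (2*pi*R*C)
C = 1.0 uF = 1e-06 F
fc = 1 / (2*pi*166034.0*1e-06)
   = 0.958568 Hz

Step 2 — magnitude at f = 9.54 Hz:
|H(f)| = 1 / sqrt(1 + (f/fc)^2)
f/fc = 9.54 / 0.958568 = 9.952346
|H| = 1 / sqrt(1 + 99.049191) = 0.0999754
|H|_dB = 20*log10(0.0999754) = -20.0 dB

fc = 0.958568 Hz; |H(9.54 Hz)| = -20.0 dB


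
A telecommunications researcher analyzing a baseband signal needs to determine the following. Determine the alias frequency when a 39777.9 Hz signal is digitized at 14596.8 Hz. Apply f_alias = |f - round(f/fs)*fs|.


Compute the nearest integer multiple of fs to the signal:
n = round(39777.9 / 14596.8) = 3
f_alias = |39777.9 - 3 * 14596.8|
        = |39777.9 - 43790.4|
        = 4012.5 Hz

4012.5


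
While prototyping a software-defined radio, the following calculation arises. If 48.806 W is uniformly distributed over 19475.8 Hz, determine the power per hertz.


Power spectral density:
PSD = P / BW
    = 48.806 / 19475.8
    = 0.00250598 W/Hz

0.00250598 W/Hz


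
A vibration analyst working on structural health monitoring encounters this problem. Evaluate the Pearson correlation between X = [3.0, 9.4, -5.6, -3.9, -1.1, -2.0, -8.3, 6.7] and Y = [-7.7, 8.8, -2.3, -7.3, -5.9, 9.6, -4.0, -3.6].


Pearson correlation coefficient (population):
r = cov(X,Y) / (std(X) * std(Y))
Mean X = -0.225, Mean Y = -1.55
Cov(X,Y) = 11.81875
Std(X) = 5.728383, Std(Y) = 6.442243
r = 0.3203

0.3203


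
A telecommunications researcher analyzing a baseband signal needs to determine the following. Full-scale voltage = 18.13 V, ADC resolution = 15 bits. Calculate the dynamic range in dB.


Dynamic range from full-scale to LSB:
V_min = V_max / 2^bits = 18.13 / 2^15
DR = 20 * log10(V_max / V_min)
   = 20 * log10(2^15)
   = 20 * 15 * log10(2)
   = 90.31 dB

90.31 dB


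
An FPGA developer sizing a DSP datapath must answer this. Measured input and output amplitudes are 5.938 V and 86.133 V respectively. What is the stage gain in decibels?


Voltage gain in dB:
G = 20 * log10(Vout / Vin)
  = 20 * log10(86.133 / 5.938)
  = 20 * log10(14.505389)
  = 20 * 1.161529
  = 23.23 dB

23.23 dB


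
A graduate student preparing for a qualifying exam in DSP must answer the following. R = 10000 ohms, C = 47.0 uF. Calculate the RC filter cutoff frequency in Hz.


Cutoff frequency of a first-order RC filter:
fc = 1 / (2 * pi * R * C)
C = 47.0 uF = 4.7e-05 F
fc = 1 / (2 * pi * 10000 * 4.7e-05)
   = 1 / 2.9530970943744
   = 0.338628 Hz

0.338628 Hz


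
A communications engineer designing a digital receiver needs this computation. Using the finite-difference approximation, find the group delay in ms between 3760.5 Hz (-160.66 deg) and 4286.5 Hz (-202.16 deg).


Group delay from phase difference:
tau = -d(phi)/d(omega)
d(phi) = -41.5 deg = -0.724312 rad
d(omega) = 2*pi*(4286.5 - 3760.5) = 3304.9555 rad/s
tau = -(-0.724312) / 3304.9555
    = 0.2192 ms

0.2192 ms


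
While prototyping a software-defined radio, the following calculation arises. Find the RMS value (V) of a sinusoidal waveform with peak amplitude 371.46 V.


RMS voltage for a sinusoidal waveform:
V_rms = V_peak / sqrt(2)
      = 371.46 / 1.414214
      = 262.662 V

262.662 V


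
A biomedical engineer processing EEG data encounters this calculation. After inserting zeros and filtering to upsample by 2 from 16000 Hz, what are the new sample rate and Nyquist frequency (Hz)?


Step 1 — output sample rate after interpolation by L:
fs_out = L * fs_in = 2 * 16000 = 32000 Hz

Step 2 — Nyquist frequency of the output stream:
f_Nyq = fs_out / 2 = 32000 / 2 = 16000.0 Hz

fs_out = 32000 Hz; f_Nyquist = 16000.0 Hz


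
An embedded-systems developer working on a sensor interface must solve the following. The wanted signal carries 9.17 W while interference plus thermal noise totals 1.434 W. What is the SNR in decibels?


SNR in decibels:
SNR = 10 * log10(Ps / Pn)
    = 10 * log10(9.17 / 1.434)
    = 10 * log10(6.3947)
    = 10 * 0.8058
    = 8.06 dB

8.06 dB


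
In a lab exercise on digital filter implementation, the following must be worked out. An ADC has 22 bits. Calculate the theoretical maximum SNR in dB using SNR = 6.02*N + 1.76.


Theoretical SNR for a full-scale sinusoid:
SNR = 6.02 * N + 1.76
    = 6.02 * 22 + 1.76
    = 132.44 + 1.76
    = 134.2 dB

134.2 dB


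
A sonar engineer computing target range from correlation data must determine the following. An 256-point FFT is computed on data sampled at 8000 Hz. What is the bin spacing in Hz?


DFT frequency resolution:
df = fs / N
   = 8000 / 256
   = 31.25 Hz

31.25 Hz


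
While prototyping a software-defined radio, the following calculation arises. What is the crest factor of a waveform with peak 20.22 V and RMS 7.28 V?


Crest factor is the ratio of peak to RMS:
CF = V_peak / V_rms
   = 20.22 / 7.28
   = 2.7775

2.7775


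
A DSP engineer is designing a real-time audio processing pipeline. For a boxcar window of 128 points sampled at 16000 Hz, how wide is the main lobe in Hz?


Main lobe width for a rectangular window:
Width = 2 * fs / N
      = 2 * 16000 / 128
      = 32000 / 128
      = 250.0 Hz

250.0 Hz


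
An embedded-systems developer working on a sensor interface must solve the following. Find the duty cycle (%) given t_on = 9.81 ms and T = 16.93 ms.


Duty cycle as a percentage:
DC = (t_on / T) * 100
   = (9.81 / 16.93) * 100
   = 0.579445 * 100
   = 57.94 %

57.94 %


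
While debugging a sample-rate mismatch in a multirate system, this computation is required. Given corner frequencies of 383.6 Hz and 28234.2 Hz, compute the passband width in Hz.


Bandwidth is the difference of -3dB frequencies:
BW = f_high - f_low
   = 28234.2 - 383.6
   = 27850.6 Hz

27850.6 Hz


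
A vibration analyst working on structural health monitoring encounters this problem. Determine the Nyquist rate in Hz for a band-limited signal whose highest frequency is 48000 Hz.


The Nyquist rate is twice the maximum frequency component.
fs_min = 2 * fmax
      = 2 * 48000
      = 96000 Hz

96000


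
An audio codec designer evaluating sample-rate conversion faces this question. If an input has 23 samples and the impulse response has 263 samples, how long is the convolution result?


Linear convolution output length:
L = N + M - 1
  = 23 + 263 - 1
  = 285 samples

285


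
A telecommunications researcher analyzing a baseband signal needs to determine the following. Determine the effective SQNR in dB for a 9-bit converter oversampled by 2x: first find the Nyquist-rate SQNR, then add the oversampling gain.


Step 1 — baseline SQNR at Nyquist:
SQNR_base = 6.02*N + 1.76
          = 6.02*9 + 1.76
          = 55.94 dB

Step 2 — oversampling processing gain:
G = 10*log10(OSR) = 10*log10(2) = 3.01 dB

Step 3 — total:
SQNR_total = 55.94 + 3.01 = 58.95 dB

Base SQNR = 55.94 dB; oversampled SQNR = 58.95 dB


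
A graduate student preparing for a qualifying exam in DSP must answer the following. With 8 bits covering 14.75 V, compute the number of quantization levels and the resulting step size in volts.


Step 1 — number of quantization levels:
L = 2^N = 2^8 = 256

Step 2 — LSB step size:
delta = Vfs / L
      = 14.75 / 256
      = 0.05761719 V

Levels = 256; step size = 0.05761719 V


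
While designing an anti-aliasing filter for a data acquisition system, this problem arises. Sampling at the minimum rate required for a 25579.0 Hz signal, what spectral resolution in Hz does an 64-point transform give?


Step 1 — Nyquist sampling rate:
fs = 2 * fmax = 2 * 25579.0 = 51158.0 Hz

Step 2 — DFT bin spacing:
df = fs / N = 51158.0 / 64 = 799.3438 Hz

799.3438 Hz


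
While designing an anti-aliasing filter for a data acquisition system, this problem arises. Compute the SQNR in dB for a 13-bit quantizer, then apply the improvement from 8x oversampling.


Step 1 — baseline SQNR at Nyquist:
SQNR_base = 6.02*N + 1.76
          = 6.02*13 + 1.76
          = 80.02 dB

Step 2 — oversampling processing gain:
G = 10*log10(OSR) = 10*log10(8) = 9.03 dB

Step 3 — total:
SQNR_total = 80.02 + 9.03 = 89.05 dB

Base SQNR = 80.02 dB; oversampled SQNR = 89.05 dB


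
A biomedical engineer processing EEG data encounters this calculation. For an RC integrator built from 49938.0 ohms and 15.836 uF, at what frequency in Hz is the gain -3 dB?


Cutoff frequency of a first-order RC filter:
fc = 1 / (2 * pi * R * C)
C = 15.836 uF = 1.5836e-05 F
fc = 1 / (2 * pi * 49938.0 * 1.5836e-05)
   = 1 / 4.9688570938283
   = 0.201254 Hz

0.201254 Hz
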